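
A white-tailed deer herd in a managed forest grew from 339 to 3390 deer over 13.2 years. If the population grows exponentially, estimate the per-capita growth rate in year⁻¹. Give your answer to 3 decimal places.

From N(t) = N₀·e^(rt): e^(r·13.2) = 3390/339 = 10.
r·13.2 = ln(10) = 2.3026, so r = 2.3026/13.2 = 0.17444.

0.174 per year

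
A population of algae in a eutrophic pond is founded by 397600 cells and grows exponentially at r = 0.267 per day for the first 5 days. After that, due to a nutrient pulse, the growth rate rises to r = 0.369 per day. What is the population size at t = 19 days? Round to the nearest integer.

264724906 cells

Phase 1: N(5) = 397600·e^(0.267×5) = 397600·e^1.335 = 1.510878×10^6.
Phase 2 runs for 19 − 5 = 14 days at r = 0.369.
N(19) = 1.510878×10^6·e^(0.369×14) = 1.510878×10^6·e^5.166 = 2.647249×10^8.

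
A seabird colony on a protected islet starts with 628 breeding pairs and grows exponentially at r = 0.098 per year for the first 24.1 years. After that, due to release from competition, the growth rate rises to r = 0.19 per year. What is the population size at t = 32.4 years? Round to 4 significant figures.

32250 breeding pairs

Phase 1: N(24.1) = 628·e^(0.098×24.1) = 628·e^2.362 = 6663.1.
Phase 2 runs for 32.4 − 24.1 = 8.3 years at r = 0.19.
N(32.4) = 6663.1·e^(0.19×8.3) = 6663.1·e^1.577 = 32252.2.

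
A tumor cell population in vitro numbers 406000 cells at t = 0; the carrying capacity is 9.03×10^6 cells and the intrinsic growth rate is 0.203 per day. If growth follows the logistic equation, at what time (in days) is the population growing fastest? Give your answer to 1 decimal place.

Logistic growth is fastest at N = K/2 = 4.515×10^6.
A = (K − N₀)/N₀ = 21.241. Set K/(1 + A·e^(−rt)) = K/2 → A·e^(−rt) = 1.
e^(−0.203t) = 1/21.241 = 0.0470779, so t = ln(21.241)/0.203 = 3.056/0.203 = 15.054.

15.1 days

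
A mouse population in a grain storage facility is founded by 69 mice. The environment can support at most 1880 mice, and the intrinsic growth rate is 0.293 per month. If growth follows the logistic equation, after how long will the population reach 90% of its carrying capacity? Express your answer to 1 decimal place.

A = (K − N₀)/N₀ = (1880 − 69)/69 = 26.246.
Solve 1880/(1 + 26.246·e^(−0.293t)) = 1692: 1 + 26.246·e^(−0.293t) = 1.1111, so e^(−0.293t) = 0.00423339.
−0.293·t = ln(0.00423339) = -5.4648, so t = 5.4648/0.293 = 18.651.

18.7 months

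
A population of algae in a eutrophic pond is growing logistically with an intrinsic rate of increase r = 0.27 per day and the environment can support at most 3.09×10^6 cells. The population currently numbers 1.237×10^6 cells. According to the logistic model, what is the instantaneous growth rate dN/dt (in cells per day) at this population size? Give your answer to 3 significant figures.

dN/dt = rN(1 − N/K) = 0.27 × 1.237×10^6 × (1 − 1.237×10^6/3.09×10^6).
1 − 1.237×10^6/3.09×10^6 = 0.59968; dN/dt = 0.27 × 1.237×10^6 × 0.59968 = 2.00286×10^5.

200000 cells per day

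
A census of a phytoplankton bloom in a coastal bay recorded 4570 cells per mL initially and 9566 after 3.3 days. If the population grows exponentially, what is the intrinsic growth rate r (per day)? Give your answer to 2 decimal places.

From N(t) = N₀·e^(rt): e^(r·3.3) = 9566/4570 = 2.0932.
r·3.3 = ln(2.0932) = 0.7387, so r = 0.7387/3.3 = 0.22385.

0.22 per day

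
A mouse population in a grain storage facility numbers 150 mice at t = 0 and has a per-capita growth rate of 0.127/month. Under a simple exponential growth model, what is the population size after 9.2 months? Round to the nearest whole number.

483 mice

N(t) = N₀·e^(rt) = 150 × e^(0.127×9.2) = 150 × e^1.168.
e^1.168 ≈ 3.2168, so N ≈ 150 × 3.2168 = 482.526.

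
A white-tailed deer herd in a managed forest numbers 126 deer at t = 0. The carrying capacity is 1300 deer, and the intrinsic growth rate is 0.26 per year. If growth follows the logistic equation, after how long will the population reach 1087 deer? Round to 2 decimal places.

A = (K − N₀)/N₀ = (1300 − 126)/126 = 9.3175.
Solve 1300/(1 + 9.3175·e^(−0.26t)) = 1087: 1 + 9.3175·e^(−0.26t) = 1.196, so e^(−0.26t) = 0.0210306.
−0.26·t = ln(0.0210306) = -3.8618, so t = 3.8618/0.26 = 14.853.

14.85 years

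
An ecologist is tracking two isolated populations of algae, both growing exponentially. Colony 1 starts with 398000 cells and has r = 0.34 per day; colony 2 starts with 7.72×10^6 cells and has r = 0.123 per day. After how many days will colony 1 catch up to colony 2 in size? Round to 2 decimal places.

Set 398000·e^(0.34t) = 7.72×10^6·e^(0.123t).
e^((0.34 − 0.123)t) = 7.72×10^6/398000 → e^(0.217·t) = 19.397.
0.217·t = ln(19.397) = 2.9651, so t = 2.9651/0.217 = 13.664.

13.66 days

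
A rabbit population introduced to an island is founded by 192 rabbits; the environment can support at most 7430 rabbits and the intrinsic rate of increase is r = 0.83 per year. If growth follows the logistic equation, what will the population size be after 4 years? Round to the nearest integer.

A = (K − N₀)/N₀ = (7430 − 192)/192 = 37.698.
N(t) = K/(1 + A·e^(−rt)) = 7430/(1 + 37.698×e^(−0.83×4)).
e^(−3.32) = 0.036153; denominator = 1 + 37.698×0.036153 = 2.3629.
N = 7430/2.3629 = 3144.46.

3144 rabbits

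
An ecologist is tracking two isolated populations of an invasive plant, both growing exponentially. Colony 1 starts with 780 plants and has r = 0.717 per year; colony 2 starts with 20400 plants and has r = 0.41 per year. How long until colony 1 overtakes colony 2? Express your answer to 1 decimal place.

Set 780·e^(0.717t) = 20400·e^(0.41t).
e^((0.717 − 0.41)t) = 20400/780 → e^(0.307·t) = 26.154.
0.307·t = ln(26.154) = 3.264, so t = 3.264/0.307 = 10.632.

10.6 years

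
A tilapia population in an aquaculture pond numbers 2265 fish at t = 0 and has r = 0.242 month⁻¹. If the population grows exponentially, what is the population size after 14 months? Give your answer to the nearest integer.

67059 fish

N(t) = N₀·e^(rt) = 2265 × e^(0.242×14) = 2265 × e^3.388.
e^3.388 ≈ 29.607, so N ≈ 2265 × 29.607 = 67059.1.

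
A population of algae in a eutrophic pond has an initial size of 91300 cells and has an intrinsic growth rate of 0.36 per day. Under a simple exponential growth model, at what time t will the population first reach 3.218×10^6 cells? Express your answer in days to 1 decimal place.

Set N₀·e^(rt) = 3.218×10^6: e^(0.36·t) = 3.218×10^6/91300 = 35.246.
0.36·t = ln(35.246) = 3.5624, so t = 3.5624/0.36 = 9.8955.

9.9 days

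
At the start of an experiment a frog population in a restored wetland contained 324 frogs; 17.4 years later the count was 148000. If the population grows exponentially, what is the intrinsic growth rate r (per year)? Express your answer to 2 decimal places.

From N(t) = N₀·e^(rt): e^(r·17.4) = 148000/324 = 456.79.
r·17.4 = ln(456.79) = 6.1242, so r = 6.1242/17.4 = 0.35197.

0.35 per year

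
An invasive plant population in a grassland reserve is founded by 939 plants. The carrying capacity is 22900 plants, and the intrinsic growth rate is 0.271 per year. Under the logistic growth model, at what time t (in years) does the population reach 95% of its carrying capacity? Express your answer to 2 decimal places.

A = (K − N₀)/N₀ = (22900 − 939)/939 = 23.388.
Solve 22900/(1 + 23.388·e^(−0.271t)) = 21755: 1 + 23.388·e^(−0.271t) = 1.0526, so e^(−0.271t) = 0.0022504.
−0.271·t = ln(0.0022504) = -6.0966, so t = 6.0966/0.271 = 22.497.

22.50 years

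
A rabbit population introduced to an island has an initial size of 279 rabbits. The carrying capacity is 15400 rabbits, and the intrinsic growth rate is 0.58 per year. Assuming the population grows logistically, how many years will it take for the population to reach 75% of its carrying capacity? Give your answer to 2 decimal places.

A = (K − N₀)/N₀ = (15400 − 279)/279 = 54.197.
Solve 15400/(1 + 54.197·e^(−0.58t)) = 11550: 1 + 54.197·e^(−0.58t) = 1.3333, so e^(−0.58t) = 0.00615039.
−0.58·t = ln(0.00615039) = -5.0912, so t = 5.0912/0.58 = 8.778.

8.78 years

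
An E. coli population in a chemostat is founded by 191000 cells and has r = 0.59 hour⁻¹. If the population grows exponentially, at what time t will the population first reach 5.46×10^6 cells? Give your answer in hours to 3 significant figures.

5.68 hours

Set N₀·e^(rt) = 5.46×10^6: e^(0.59·t) = 5.46×10^6/191000 = 28.586.
0.59·t = ln(28.586) = 3.3529, so t = 3.3529/0.59 = 5.6829.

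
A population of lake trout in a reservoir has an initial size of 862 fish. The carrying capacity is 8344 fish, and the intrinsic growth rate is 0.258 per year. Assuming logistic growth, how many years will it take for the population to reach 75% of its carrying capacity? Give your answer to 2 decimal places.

12.63 years

A = (K − N₀)/N₀ = (8344 − 862)/862 = 8.6798.
Solve 8344/(1 + 8.6798·e^(−0.258t)) = 6258: 1 + 8.6798·e^(−0.258t) = 1.3333, so e^(−0.258t) = 0.0384033.
−0.258·t = ln(0.0384033) = -3.2596, so t = 3.2596/0.258 = 12.634.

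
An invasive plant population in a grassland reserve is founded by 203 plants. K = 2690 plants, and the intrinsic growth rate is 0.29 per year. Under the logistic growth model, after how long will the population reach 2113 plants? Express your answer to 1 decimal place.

13.1 years

A = (K − N₀)/N₀ = (2690 − 203)/203 = 12.251.
Solve 2690/(1 + 12.251·e^(−0.29t)) = 2113: 1 + 12.251·e^(−0.29t) = 1.2731, so e^(−0.29t) = 0.0222893.
−0.29·t = ln(0.0222893) = -3.8036, so t = 3.8036/0.29 = 13.116.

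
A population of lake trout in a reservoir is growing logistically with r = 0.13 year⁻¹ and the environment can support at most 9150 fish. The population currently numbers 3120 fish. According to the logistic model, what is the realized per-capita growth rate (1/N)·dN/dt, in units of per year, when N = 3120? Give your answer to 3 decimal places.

(1/N)·dN/dt = r(1 − N/K) = 0.13 × (1 − 3120/9150).
= 0.13 × 0.65902 = 0.085672.

0.086 per year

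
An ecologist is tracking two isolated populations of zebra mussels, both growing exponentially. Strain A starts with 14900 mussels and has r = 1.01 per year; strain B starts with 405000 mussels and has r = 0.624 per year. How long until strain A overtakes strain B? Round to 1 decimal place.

Set 14900·e^(1.01t) = 405000·e^(0.624t).
e^((1.01 − 0.624)t) = 405000/14900 → e^(0.386·t) = 27.181.
0.386·t = ln(27.181) = 3.3025, so t = 3.3025/0.386 = 8.5558.

8.6 years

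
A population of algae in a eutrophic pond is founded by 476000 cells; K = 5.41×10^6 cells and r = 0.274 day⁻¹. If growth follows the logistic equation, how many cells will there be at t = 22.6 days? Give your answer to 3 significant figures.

5300000 cells

A = (K − N₀)/N₀ = (5.41×10^6 − 476000)/476000 = 10.366.
N(t) = K/(1 + A·e^(−rt)) = 5.41×10^6/(1 + 10.366×e^(−0.274×22.6)).
e^(−6.192) = 0.0020449; denominator = 1 + 10.366×0.0020449 = 1.0212.
N = 5.41×10^6/1.0212 = 5.297706×10^6.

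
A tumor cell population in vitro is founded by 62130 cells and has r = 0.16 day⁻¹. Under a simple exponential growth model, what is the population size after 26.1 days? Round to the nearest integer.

4044968 cells

N(t) = N₀·e^(rt) = 62130 × e^(0.16×26.1) = 62130 × e^4.176.
e^4.176 ≈ 65.105, so N ≈ 62130 × 65.105 = 4.044968×10^6.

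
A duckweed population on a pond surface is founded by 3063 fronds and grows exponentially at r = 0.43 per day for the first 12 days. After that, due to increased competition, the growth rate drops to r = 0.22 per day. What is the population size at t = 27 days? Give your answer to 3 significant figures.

Phase 1: N(12) = 3063·e^(0.43×12) = 3063·e^5.16 = 533466.
Phase 2 runs for 27 − 12 = 15 days at r = 0.22.
N(27) = 533466·e^(0.22×15) = 533466·e^3.3 = 1.446366×10^7.

14500000 fronds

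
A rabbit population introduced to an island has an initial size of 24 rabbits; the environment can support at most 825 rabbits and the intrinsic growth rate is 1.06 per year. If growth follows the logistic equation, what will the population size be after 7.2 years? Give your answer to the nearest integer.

A = (K − N₀)/N₀ = (825 − 24)/24 = 33.375.
N(t) = K/(1 + A·e^(−rt)) = 825/(1 + 33.375×e^(−1.06×7.2)).
e^(−7.632) = 0.00048469; denominator = 1 + 33.375×0.00048469 = 1.0162.
N = 825/1.0162 = 811.867.

812 rabbits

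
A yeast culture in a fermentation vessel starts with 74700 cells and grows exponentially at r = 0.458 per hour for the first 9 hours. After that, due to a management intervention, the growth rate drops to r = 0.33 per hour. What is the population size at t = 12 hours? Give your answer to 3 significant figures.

Phase 1: N(9) = 74700·e^(0.458×9) = 74700·e^4.122 = 4.607682×10^6.
Phase 2 runs for 12 − 9 = 3 hours at r = 0.33.
N(12) = 4.607682×10^6·e^(0.33×3) = 4.607682×10^6·e^0.99 = 1.240035×10^7.

12400000 cells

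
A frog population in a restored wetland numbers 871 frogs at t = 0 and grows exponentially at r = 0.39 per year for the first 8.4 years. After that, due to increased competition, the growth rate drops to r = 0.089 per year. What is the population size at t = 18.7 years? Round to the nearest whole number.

57661 frogs

Phase 1: N(8.4) = 871·e^(0.39×8.4) = 871·e^3.276 = 23055.1.
Phase 2 runs for 18.7 − 8.4 = 10.3 years at r = 0.089.
N(18.7) = 23055.1·e^(0.089×10.3) = 23055.1·e^0.9167 = 57661.3.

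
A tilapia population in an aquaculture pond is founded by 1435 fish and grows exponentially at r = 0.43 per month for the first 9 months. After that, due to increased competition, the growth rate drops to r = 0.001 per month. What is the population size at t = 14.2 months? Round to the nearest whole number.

69156 fish

Phase 1: N(9) = 1435·e^(0.43×9) = 1435·e^3.87 = 68797.3.
Phase 2 runs for 14.2 − 9 = 5.2 months at r = 0.001.
N(14.2) = 68797.3·e^(0.001×5.2) = 68797.3·e^0.0052 = 69156.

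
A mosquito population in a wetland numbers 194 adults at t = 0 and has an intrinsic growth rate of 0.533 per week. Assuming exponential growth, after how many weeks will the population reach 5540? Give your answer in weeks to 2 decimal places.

Set N₀·e^(rt) = 5540: e^(0.533·t) = 5540/194 = 28.557.
0.533·t = ln(28.557) = 3.3519, so t = 3.3519/0.533 = 6.2887.

6.29 weeks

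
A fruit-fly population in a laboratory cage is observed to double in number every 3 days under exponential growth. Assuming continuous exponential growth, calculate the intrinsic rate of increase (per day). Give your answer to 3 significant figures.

r = ln(2)/t_d = 0.6931/3 = 0.23105.

0.231 per day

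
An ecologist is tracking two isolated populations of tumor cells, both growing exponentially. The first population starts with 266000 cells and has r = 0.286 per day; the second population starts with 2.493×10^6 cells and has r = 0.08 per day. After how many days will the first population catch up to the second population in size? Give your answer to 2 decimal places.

10.86 days

Set 266000·e^(0.286t) = 2.493×10^6·e^(0.08t).
e^((0.286 − 0.08)t) = 2.493×10^6/266000 → e^(0.206·t) = 9.3722.
0.206·t = ln(9.3722) = 2.2377, so t = 2.2377/0.206 = 10.863.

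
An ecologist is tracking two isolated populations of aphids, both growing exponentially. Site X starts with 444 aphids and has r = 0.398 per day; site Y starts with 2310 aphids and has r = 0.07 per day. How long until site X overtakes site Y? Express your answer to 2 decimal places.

Set 444·e^(0.398t) = 2310·e^(0.07t).
e^((0.398 − 0.07)t) = 2310/444 → e^(0.328·t) = 5.2027.
0.328·t = ln(5.2027) = 1.6492, so t = 1.6492/0.328 = 5.028.

5.03 days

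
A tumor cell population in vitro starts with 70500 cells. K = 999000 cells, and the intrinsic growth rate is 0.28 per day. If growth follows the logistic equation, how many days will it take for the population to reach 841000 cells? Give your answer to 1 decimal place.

A = (K − N₀)/N₀ = (999000 − 70500)/70500 = 13.17.
Solve 999000/(1 + 13.17·e^(−0.28t)) = 841000: 1 + 13.17·e^(−0.28t) = 1.1879, so e^(−0.28t) = 0.0142649.
−0.28·t = ln(0.0142649) = -4.25, so t = 4.25/0.28 = 15.178.

15.2 days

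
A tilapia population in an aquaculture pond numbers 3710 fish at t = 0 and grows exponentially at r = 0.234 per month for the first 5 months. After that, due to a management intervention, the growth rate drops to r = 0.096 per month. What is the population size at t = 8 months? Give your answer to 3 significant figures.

15900 fish

Phase 1: N(5) = 3710·e^(0.234×5) = 3710·e^1.17 = 11953.6.
Phase 2 runs for 8 − 5 = 3 months at r = 0.096.
N(8) = 11953.6·e^(0.096×3) = 11953.6·e^0.288 = 15943.2.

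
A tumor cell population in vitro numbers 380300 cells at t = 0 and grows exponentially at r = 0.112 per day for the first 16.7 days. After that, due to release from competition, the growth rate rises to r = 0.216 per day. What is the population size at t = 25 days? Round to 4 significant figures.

14830000 cells

Phase 1: N(16.7) = 380300·e^(0.112×16.7) = 380300·e^1.87 = 2.468486×10^6.
Phase 2 runs for 25 − 16.7 = 8.3 days at r = 0.216.
N(25) = 2.468486×10^6·e^(0.216×8.3) = 2.468486×10^6·e^1.793 = 1.482634×10^7.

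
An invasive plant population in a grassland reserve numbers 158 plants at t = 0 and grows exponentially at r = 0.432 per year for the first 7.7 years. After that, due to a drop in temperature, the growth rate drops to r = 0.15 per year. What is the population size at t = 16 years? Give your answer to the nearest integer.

Phase 1: N(7.7) = 158·e^(0.432×7.7) = 158·e^3.326 = 4398.4.
Phase 2 runs for 16 − 7.7 = 8.3 years at r = 0.15.
N(16) = 4398.4·e^(0.15×8.3) = 4398.4·e^1.245 = 15275.3.

15275 plants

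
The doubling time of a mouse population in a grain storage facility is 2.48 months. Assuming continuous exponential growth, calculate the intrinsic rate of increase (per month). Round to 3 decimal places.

0.279 per month

r = ln(2)/t_d = 0.6931/2.48 = 0.27949.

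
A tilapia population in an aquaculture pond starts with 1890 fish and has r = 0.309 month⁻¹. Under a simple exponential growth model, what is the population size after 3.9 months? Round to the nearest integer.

6307 fish

N(t) = N₀·e^(rt) = 1890 × e^(0.309×3.9) = 1890 × e^1.205.
e^1.205 ≈ 3.3371, so N ≈ 1890 × 3.3371 = 6307.11.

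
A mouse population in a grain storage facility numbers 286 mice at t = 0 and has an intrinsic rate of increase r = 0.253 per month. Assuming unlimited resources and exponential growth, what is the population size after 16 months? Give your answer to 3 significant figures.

N(t) = N₀·e^(rt) = 286 × e^(0.253×16) = 286 × e^4.048.
e^4.048 ≈ 57.283, so N ≈ 286 × 57.283 = 16382.9.

16400 mice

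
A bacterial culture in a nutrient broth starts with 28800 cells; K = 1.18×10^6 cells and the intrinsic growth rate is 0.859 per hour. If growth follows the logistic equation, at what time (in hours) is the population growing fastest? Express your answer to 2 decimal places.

Logistic growth is fastest at N = K/2 = 590000.
A = (K − N₀)/N₀ = 39.972. Set K/(1 + A·e^(−rt)) = K/2 → A·e^(−rt) = 1.
e^(−0.859t) = 1/39.972 = 0.0250174, so t = ln(39.972)/0.859 = 3.6882/0.859 = 4.2936.

4.29 hours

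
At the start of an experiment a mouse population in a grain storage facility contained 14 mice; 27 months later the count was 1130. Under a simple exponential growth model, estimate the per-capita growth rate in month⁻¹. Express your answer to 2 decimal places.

From N(t) = N₀·e^(rt): e^(r·27) = 1130/14 = 80.714.
r·27 = ln(80.714) = 4.3909, so r = 4.3909/27 = 0.16263.

0.16 per month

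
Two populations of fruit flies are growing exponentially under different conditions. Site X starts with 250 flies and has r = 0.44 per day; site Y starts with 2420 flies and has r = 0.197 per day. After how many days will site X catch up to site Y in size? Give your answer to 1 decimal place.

9.3 days

Set 250·e^(0.44t) = 2420·e^(0.197t).
e^((0.44 − 0.197)t) = 2420/250 → e^(0.243·t) = 9.68.
0.243·t = ln(9.68) = 2.2701, so t = 2.2701/0.243 = 9.3418.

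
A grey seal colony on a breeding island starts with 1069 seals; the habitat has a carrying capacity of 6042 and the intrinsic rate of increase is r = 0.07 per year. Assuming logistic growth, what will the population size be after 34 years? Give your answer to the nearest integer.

A = (K − N₀)/N₀ = (6042 − 1069)/1069 = 4.652.
N(t) = K/(1 + A·e^(−rt)) = 6042/(1 + 4.652×e^(−0.07×34)).
e^(−2.38) = 0.092551; denominator = 1 + 4.652×0.092551 = 1.4305.
N = 6042/1.4305 = 4223.56.

4224 seals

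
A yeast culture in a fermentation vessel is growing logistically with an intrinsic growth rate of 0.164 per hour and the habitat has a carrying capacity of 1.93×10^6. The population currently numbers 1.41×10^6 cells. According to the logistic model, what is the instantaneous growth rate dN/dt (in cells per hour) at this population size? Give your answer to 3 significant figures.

62300 cells per hour

dN/dt = rN(1 − N/K) = 0.164 × 1.41×10^6 × (1 − 1.41×10^6/1.93×10^6).
1 − 1.41×10^6/1.93×10^6 = 0.26943; dN/dt = 0.164 × 1.41×10^6 × 0.26943 = 62303.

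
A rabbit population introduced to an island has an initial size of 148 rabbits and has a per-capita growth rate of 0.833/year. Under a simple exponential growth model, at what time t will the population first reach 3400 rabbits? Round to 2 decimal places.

Set N₀·e^(rt) = 3400: e^(0.833·t) = 3400/148 = 22.973.
0.833·t = ln(22.973) = 3.1343, so t = 3.1343/0.833 = 3.7627.

3.76 years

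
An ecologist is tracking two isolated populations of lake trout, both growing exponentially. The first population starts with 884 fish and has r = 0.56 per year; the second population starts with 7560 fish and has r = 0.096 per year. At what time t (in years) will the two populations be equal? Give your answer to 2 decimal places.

Set 884·e^(0.56t) = 7560·e^(0.096t).
e^((0.56 − 0.096)t) = 7560/884 → e^(0.464·t) = 8.552.
0.464·t = ln(8.552) = 2.1462, so t = 2.1462/0.464 = 4.6254.

4.63 years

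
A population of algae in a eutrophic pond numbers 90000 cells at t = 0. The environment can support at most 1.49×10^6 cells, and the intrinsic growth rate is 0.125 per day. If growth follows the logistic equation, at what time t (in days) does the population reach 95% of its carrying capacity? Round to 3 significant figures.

45.5 days

A = (K − N₀)/N₀ = (1.49×10^6 − 90000)/90000 = 15.556.
Solve 1.49×10^6/(1 + 15.556·e^(−0.125t)) = 1.4155×10^6: 1 + 15.556·e^(−0.125t) = 1.0526, so e^(−0.125t) = 0.00338346.
−0.125·t = ln(0.00338346) = -5.6889, so t = 5.6889/0.125 = 45.511.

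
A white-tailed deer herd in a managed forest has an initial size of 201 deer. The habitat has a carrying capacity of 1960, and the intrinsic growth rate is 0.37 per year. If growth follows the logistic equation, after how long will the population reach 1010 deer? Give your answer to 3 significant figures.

6.03 years

A = (K − N₀)/N₀ = (1960 − 201)/201 = 8.7512.
Solve 1960/(1 + 8.7512·e^(−0.37t)) = 1010: 1 + 8.7512·e^(−0.37t) = 1.9406, so e^(−0.37t) = 0.107481.
−0.37·t = ln(0.107481) = -2.2304, so t = 2.2304/0.37 = 6.0282.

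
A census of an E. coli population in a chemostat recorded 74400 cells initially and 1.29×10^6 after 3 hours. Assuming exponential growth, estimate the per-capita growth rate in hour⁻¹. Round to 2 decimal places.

From N(t) = N₀·e^(rt): e^(r·3) = 1.29×10^6/74400 = 17.339.
r·3 = ln(17.339) = 2.8529, so r = 2.8529/3 = 0.95098.

0.95 per hour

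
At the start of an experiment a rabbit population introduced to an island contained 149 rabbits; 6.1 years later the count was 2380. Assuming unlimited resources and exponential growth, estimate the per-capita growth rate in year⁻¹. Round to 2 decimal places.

From N(t) = N₀·e^(rt): e^(r·6.1) = 2380/149 = 15.973.
r·6.1 = ln(15.973) = 2.7709, so r = 2.7709/6.1 = 0.45425.

0.45 per year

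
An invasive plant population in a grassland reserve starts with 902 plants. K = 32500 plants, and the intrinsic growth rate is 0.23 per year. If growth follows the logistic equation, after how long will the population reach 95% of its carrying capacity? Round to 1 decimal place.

A = (K − N₀)/N₀ = (32500 − 902)/902 = 35.031.
Solve 32500/(1 + 35.031·e^(−0.23t)) = 30875: 1 + 35.031·e^(−0.23t) = 1.0526, so e^(−0.23t) = 0.00150243.
−0.23·t = ln(0.00150243) = -6.5007, so t = 6.5007/0.23 = 28.264.

28.3 years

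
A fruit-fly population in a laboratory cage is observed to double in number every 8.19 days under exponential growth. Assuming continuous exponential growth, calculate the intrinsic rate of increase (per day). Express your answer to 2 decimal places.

r = ln(2)/t_d = 0.6931/8.19 = 0.084633.

0.08 per day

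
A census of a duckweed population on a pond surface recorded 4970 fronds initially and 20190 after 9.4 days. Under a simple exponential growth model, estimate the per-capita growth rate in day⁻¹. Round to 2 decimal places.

0.15 per day

From N(t) = N₀·e^(rt): e^(r·9.4) = 20190/4970 = 4.0624.
r·9.4 = ln(4.0624) = 1.4018, so r = 1.4018/9.4 = 0.14912.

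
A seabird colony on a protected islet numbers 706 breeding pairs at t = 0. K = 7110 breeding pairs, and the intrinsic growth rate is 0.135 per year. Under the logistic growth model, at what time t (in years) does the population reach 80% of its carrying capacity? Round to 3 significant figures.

A = (K − N₀)/N₀ = (7110 − 706)/706 = 9.0708.
Solve 7110/(1 + 9.0708·e^(−0.135t)) = 5688: 1 + 9.0708·e^(−0.135t) = 1.25, so e^(−0.135t) = 0.0275609.
−0.135·t = ln(0.0275609) = -3.5914, so t = 3.5914/0.135 = 26.603.

26.6 years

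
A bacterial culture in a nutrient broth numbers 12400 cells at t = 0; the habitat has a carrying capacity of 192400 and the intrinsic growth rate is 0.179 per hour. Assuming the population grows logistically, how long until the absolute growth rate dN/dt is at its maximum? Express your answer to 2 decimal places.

Logistic growth is fastest at N = K/2 = 96200.
A = (K − N₀)/N₀ = 14.516. Set K/(1 + A·e^(−rt)) = K/2 → A·e^(−rt) = 1.
e^(−0.179t) = 1/14.516 = 0.0688889, so t = ln(14.516)/0.179 = 2.6753/0.179 = 14.946.

14.95 hours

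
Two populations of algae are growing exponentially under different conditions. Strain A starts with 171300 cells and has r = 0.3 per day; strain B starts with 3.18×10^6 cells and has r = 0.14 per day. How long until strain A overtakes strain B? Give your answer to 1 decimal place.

18.3 days

Set 171300·e^(0.3t) = 3.18×10^6·e^(0.14t).
e^((0.3 − 0.14)t) = 3.18×10^6/171300 → e^(0.16·t) = 18.564.
0.16·t = ln(18.564) = 2.9212, so t = 2.9212/0.16 = 18.258.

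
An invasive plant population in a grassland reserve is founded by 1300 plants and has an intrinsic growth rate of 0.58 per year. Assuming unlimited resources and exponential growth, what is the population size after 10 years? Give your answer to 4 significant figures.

N(t) = N₀·e^(rt) = 1300 × e^(0.58×10) = 1300 × e^5.8.
e^5.8 ≈ 330.3, so N ≈ 1300 × 330.3 = 429389.

429400 plants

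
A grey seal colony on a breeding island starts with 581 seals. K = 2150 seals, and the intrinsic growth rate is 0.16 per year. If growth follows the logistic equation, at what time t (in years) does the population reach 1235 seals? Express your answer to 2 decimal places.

8.08 years

A = (K − N₀)/N₀ = (2150 − 581)/581 = 2.7005.
Solve 2150/(1 + 2.7005·e^(−0.16t)) = 1235: 1 + 2.7005·e^(−0.16t) = 1.7409, so e^(−0.16t) = 0.274351.
−0.16·t = ln(0.274351) = -1.2933, so t = 1.2933/0.16 = 8.0834.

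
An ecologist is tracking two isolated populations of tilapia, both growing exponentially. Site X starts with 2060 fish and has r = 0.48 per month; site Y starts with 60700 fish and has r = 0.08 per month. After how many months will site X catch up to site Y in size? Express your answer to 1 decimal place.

Set 2060·e^(0.48t) = 60700·e^(0.08t).
e^((0.48 − 0.08)t) = 60700/2060 → e^(0.4·t) = 29.466.
0.4·t = ln(29.466) = 3.3832, so t = 3.3832/0.4 = 8.4581.

8.5 months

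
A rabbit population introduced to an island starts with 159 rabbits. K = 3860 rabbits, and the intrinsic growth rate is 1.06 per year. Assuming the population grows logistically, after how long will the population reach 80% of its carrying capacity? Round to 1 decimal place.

A = (K − N₀)/N₀ = (3860 − 159)/159 = 23.277.
Solve 3860/(1 + 23.277·e^(−1.06t)) = 3088: 1 + 23.277·e^(−1.06t) = 1.25, so e^(−1.06t) = 0.0107403.
−1.06·t = ln(0.0107403) = -4.5337, so t = 4.5337/1.06 = 4.2771.

4.3 years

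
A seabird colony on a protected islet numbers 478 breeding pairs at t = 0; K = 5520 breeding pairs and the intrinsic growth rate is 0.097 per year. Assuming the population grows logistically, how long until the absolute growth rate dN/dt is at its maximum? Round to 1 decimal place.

Logistic growth is fastest at N = K/2 = 2760.
A = (K − N₀)/N₀ = 10.548. Set K/(1 + A·e^(−rt)) = K/2 → A·e^(−rt) = 1.
e^(−0.097t) = 1/10.548 = 0.0948036, so t = ln(10.548)/0.097 = 2.3559/0.097 = 24.288.

24.3 years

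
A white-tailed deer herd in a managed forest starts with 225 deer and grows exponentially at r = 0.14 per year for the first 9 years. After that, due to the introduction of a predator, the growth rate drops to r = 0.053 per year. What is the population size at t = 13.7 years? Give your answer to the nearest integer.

1018 deer

Phase 1: N(9) = 225·e^(0.14×9) = 225·e^1.26 = 793.22.
Phase 2 runs for 13.7 − 9 = 4.7 years at r = 0.053.
N(13.7) = 793.22·e^(0.053×4.7) = 793.22·e^0.2491 = 1017.6.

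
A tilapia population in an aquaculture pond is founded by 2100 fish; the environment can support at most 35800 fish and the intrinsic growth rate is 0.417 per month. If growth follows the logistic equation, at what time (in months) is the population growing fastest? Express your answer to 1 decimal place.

Logistic growth is fastest at N = K/2 = 17900.
A = (K − N₀)/N₀ = 16.048. Set K/(1 + A·e^(−rt)) = K/2 → A·e^(−rt) = 1.
e^(−0.417t) = 1/16.048 = 0.0623145, so t = ln(16.048)/0.417 = 2.7756/0.417 = 6.656.

6.7 months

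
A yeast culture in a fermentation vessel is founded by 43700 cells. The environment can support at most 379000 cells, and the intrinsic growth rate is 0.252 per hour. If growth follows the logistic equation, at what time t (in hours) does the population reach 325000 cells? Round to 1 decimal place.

A = (K − N₀)/N₀ = (379000 − 43700)/43700 = 7.6728.
Solve 379000/(1 + 7.6728·e^(−0.252t)) = 325000: 1 + 7.6728·e^(−0.252t) = 1.1662, so e^(−0.252t) = 0.021655.
−0.252·t = ln(0.021655) = -3.8325, so t = 3.8325/0.252 = 15.208.

15.2 hours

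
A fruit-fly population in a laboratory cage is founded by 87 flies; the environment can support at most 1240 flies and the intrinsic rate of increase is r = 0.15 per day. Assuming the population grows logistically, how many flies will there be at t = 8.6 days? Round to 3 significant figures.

A = (K − N₀)/N₀ = (1240 − 87)/87 = 13.253.
N(t) = K/(1 + A·e^(−rt)) = 1240/(1 + 13.253×e^(−0.15×8.6)).
e^(−1.29) = 0.27527; denominator = 1 + 13.253×0.27527 = 4.6481.
N = 1240/4.6481 = 266.774.

267 flies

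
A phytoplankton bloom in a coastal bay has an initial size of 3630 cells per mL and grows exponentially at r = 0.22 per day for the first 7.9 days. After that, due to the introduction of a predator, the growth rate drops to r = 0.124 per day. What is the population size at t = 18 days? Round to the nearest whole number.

Phase 1: N(7.9) = 3630·e^(0.22×7.9) = 3630·e^1.738 = 20640.
Phase 2 runs for 18 − 7.9 = 10.1 days at r = 0.124.
N(18) = 20640·e^(0.124×10.1) = 20640·e^1.252 = 72213.9.

72214 cells per mL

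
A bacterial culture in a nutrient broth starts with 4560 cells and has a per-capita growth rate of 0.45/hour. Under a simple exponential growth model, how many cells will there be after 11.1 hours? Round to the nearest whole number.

673389 cells

N(t) = N₀·e^(rt) = 4560 × e^(0.45×11.1) = 4560 × e^4.995.
e^4.995 ≈ 147.67, so N ≈ 4560 × 147.67 = 673389.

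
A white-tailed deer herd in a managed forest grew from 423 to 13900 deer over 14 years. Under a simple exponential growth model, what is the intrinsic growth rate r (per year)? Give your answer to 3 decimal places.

0.249 per year

From N(t) = N₀·e^(rt): e^(r·14) = 13900/423 = 32.861.
r·14 = ln(32.861) = 3.4923, so r = 3.4923/14 = 0.24945.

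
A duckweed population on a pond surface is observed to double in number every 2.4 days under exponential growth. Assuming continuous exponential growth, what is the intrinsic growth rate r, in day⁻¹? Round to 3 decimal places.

0.289 per day

r = ln(2)/t_d = 0.6931/2.4 = 0.28881.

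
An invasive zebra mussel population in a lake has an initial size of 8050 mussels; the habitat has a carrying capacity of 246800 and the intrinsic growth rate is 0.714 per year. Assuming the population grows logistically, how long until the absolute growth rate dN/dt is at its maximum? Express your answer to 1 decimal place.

4.7 years

Logistic growth is fastest at N = K/2 = 123400.
A = (K − N₀)/N₀ = 29.658. Set K/(1 + A·e^(−rt)) = K/2 → A·e^(−rt) = 1.
e^(−0.714t) = 1/29.658 = 0.0337173, so t = ln(29.658)/0.714 = 3.3897/0.714 = 4.7475.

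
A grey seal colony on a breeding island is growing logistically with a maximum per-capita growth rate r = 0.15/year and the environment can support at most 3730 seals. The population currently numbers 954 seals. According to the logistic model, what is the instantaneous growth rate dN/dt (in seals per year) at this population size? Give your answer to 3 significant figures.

107 seals per year

dN/dt = rN(1 − N/K) = 0.15 × 954 × (1 − 954/3730).
1 − 954/3730 = 0.74424; dN/dt = 0.15 × 954 × 0.74424 = 106.5.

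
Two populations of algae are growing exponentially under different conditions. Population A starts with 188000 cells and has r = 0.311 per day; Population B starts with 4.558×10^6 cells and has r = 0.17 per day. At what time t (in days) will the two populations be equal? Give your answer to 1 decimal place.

Set 188000·e^(0.311t) = 4.558×10^6·e^(0.17t).
e^((0.311 − 0.17)t) = 4.558×10^6/188000 → e^(0.141·t) = 24.245.
0.141·t = ln(24.245) = 3.1882, so t = 3.1882/0.141 = 22.611.

22.6 days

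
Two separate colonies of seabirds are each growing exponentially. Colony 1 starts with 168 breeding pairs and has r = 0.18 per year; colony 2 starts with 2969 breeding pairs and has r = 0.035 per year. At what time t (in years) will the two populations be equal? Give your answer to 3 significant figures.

19.8 years

Set 168·e^(0.18t) = 2969·e^(0.035t).
e^((0.18 − 0.035)t) = 2969/168 → e^(0.145·t) = 17.673.
0.145·t = ln(17.673) = 2.872, so t = 2.872/0.145 = 19.807.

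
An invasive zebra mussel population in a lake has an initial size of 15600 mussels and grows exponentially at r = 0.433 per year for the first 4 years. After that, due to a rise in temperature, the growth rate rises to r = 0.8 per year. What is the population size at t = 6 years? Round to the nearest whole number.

Phase 1: N(4) = 15600·e^(0.433×4) = 15600·e^1.732 = 88170.4.
Phase 2 runs for 6 − 4 = 2 years at r = 0.8.
N(6) = 88170.4·e^(0.8×2) = 88170.4·e^1.6 = 436711.

436711 mussels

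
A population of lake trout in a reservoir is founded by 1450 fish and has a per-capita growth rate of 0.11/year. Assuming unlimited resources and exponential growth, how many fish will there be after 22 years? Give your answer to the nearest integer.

16306 fish

N(t) = N₀·e^(rt) = 1450 × e^(0.11×22) = 1450 × e^2.42.
e^2.42 ≈ 11.246, so N ≈ 1450 × 11.246 = 16306.5.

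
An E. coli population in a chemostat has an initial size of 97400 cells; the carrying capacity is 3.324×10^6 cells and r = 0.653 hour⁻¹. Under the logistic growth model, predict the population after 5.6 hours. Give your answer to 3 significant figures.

A = (K − N₀)/N₀ = (3.324×10^6 − 97400)/97400 = 33.127.
N(t) = K/(1 + A·e^(−rt)) = 3.324×10^6/(1 + 33.127×e^(−0.653×5.6)).
e^(−3.657) = 0.025815; denominator = 1 + 33.127×0.025815 = 1.8552.
N = 3.324×10^6/1.8552 = 1.791739×10^6.

1790000 cells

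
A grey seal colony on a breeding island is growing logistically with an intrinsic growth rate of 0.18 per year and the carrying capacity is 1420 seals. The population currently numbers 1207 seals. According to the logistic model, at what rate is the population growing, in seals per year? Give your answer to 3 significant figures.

32.6 seals per year

dN/dt = rN(1 − N/K) = 0.18 × 1207 × (1 − 1207/1420).
1 − 1207/1420 = 0.15; dN/dt = 0.18 × 1207 × 0.15 = 32.589.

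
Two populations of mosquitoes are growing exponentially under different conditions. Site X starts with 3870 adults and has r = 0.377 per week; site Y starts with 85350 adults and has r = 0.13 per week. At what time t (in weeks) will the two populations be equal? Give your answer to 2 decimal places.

12.52 weeks

Set 3870·e^(0.377t) = 85350·e^(0.13t).
e^((0.377 − 0.13)t) = 85350/3870 → e^(0.247·t) = 22.054.
0.247·t = ln(22.054) = 3.0935, so t = 3.0935/0.247 = 12.524.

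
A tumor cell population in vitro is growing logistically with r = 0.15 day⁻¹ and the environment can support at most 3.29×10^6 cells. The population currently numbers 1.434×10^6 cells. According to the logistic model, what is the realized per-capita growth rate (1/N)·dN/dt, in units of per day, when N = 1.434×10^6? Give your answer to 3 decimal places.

0.085 per day

(1/N)·dN/dt = r(1 − N/K) = 0.15 × (1 − 1.434×10^6/3.29×10^6).
= 0.15 × 0.56413 = 0.08462.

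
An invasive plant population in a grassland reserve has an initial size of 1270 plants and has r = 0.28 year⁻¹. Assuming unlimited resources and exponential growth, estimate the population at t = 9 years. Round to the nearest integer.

N(t) = N₀·e^(rt) = 1270 × e^(0.28×9) = 1270 × e^2.52.
e^2.52 ≈ 12.429, so N ≈ 1270 × 12.429 = 15784.3.

15784 plants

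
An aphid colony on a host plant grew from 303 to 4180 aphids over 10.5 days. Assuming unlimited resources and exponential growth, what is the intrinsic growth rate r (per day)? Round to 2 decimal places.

0.25 per day

From N(t) = N₀·e^(rt): e^(r·10.5) = 4180/303 = 13.795.
r·10.5 = ln(13.795) = 2.6243, so r = 2.6243/10.5 = 0.24994.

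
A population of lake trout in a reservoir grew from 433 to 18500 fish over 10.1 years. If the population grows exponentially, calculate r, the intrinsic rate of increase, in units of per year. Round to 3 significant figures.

0.372 per year

From N(t) = N₀·e^(rt): e^(r·10.1) = 18500/433 = 42.725.
r·10.1 = ln(42.725) = 3.7548, so r = 3.7548/10.1 = 0.37176.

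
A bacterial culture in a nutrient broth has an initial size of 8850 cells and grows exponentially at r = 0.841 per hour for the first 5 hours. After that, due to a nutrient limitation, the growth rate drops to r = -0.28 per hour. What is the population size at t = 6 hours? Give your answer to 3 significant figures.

448000 cells

Phase 1: N(5) = 8850·e^(0.841×5) = 8850·e^4.205 = 593132.
Phase 2 runs for 6 − 5 = 1 hours at r = -0.28.
N(6) = 593132·e^(-0.28×1) = 593132·e^-0.28 = 448280.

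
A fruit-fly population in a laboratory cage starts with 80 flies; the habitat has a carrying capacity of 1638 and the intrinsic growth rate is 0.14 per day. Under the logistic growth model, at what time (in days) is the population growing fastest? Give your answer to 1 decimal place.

21.2 days

Logistic growth is fastest at N = K/2 = 819.
A = (K − N₀)/N₀ = 19.475. Set K/(1 + A·e^(−rt)) = K/2 → A·e^(−rt) = 1.
e^(−0.14t) = 1/19.475 = 0.0513479, so t = ln(19.475)/0.14 = 2.9691/0.14 = 21.208.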